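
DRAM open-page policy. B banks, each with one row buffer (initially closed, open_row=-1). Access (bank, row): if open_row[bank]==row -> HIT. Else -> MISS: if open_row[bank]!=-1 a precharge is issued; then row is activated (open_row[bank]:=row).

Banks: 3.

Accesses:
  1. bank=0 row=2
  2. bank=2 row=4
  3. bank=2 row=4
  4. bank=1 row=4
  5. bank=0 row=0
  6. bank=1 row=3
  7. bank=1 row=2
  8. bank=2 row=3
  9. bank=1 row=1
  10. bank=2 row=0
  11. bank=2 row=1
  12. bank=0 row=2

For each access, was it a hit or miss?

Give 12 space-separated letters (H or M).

Answer: M M H M M M M M M M M M

Derivation:
Acc 1: bank0 row2 -> MISS (open row2); precharges=0
Acc 2: bank2 row4 -> MISS (open row4); precharges=0
Acc 3: bank2 row4 -> HIT
Acc 4: bank1 row4 -> MISS (open row4); precharges=0
Acc 5: bank0 row0 -> MISS (open row0); precharges=1
Acc 6: bank1 row3 -> MISS (open row3); precharges=2
Acc 7: bank1 row2 -> MISS (open row2); precharges=3
Acc 8: bank2 row3 -> MISS (open row3); precharges=4
Acc 9: bank1 row1 -> MISS (open row1); precharges=5
Acc 10: bank2 row0 -> MISS (open row0); precharges=6
Acc 11: bank2 row1 -> MISS (open row1); precharges=7
Acc 12: bank0 row2 -> MISS (open row2); precharges=8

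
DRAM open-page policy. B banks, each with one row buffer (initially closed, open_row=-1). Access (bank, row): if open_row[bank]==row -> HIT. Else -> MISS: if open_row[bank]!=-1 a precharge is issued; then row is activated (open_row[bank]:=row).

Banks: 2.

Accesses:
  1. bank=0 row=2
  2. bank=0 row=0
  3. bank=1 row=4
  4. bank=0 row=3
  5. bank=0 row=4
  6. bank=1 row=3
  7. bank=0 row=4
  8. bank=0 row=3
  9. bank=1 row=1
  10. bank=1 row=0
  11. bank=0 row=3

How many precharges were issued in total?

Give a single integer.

Acc 1: bank0 row2 -> MISS (open row2); precharges=0
Acc 2: bank0 row0 -> MISS (open row0); precharges=1
Acc 3: bank1 row4 -> MISS (open row4); precharges=1
Acc 4: bank0 row3 -> MISS (open row3); precharges=2
Acc 5: bank0 row4 -> MISS (open row4); precharges=3
Acc 6: bank1 row3 -> MISS (open row3); precharges=4
Acc 7: bank0 row4 -> HIT
Acc 8: bank0 row3 -> MISS (open row3); precharges=5
Acc 9: bank1 row1 -> MISS (open row1); precharges=6
Acc 10: bank1 row0 -> MISS (open row0); precharges=7
Acc 11: bank0 row3 -> HIT

Answer: 7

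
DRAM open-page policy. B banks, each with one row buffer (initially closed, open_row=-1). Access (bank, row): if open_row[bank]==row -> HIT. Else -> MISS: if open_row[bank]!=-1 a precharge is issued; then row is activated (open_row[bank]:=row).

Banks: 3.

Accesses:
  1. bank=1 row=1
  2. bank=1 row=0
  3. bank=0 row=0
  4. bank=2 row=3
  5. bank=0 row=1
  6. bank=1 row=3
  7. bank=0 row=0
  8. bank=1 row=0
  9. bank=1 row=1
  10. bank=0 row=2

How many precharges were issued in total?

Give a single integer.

Answer: 7

Derivation:
Acc 1: bank1 row1 -> MISS (open row1); precharges=0
Acc 2: bank1 row0 -> MISS (open row0); precharges=1
Acc 3: bank0 row0 -> MISS (open row0); precharges=1
Acc 4: bank2 row3 -> MISS (open row3); precharges=1
Acc 5: bank0 row1 -> MISS (open row1); precharges=2
Acc 6: bank1 row3 -> MISS (open row3); precharges=3
Acc 7: bank0 row0 -> MISS (open row0); precharges=4
Acc 8: bank1 row0 -> MISS (open row0); precharges=5
Acc 9: bank1 row1 -> MISS (open row1); precharges=6
Acc 10: bank0 row2 -> MISS (open row2); precharges=7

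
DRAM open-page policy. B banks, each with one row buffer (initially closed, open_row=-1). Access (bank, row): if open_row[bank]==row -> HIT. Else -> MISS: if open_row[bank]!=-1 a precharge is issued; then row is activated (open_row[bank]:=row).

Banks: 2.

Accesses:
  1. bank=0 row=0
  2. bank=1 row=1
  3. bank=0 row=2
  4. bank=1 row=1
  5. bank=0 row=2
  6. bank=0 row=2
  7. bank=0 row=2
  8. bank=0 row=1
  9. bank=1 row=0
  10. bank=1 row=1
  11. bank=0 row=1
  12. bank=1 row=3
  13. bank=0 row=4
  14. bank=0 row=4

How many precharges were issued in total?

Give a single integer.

Answer: 6

Derivation:
Acc 1: bank0 row0 -> MISS (open row0); precharges=0
Acc 2: bank1 row1 -> MISS (open row1); precharges=0
Acc 3: bank0 row2 -> MISS (open row2); precharges=1
Acc 4: bank1 row1 -> HIT
Acc 5: bank0 row2 -> HIT
Acc 6: bank0 row2 -> HIT
Acc 7: bank0 row2 -> HIT
Acc 8: bank0 row1 -> MISS (open row1); precharges=2
Acc 9: bank1 row0 -> MISS (open row0); precharges=3
Acc 10: bank1 row1 -> MISS (open row1); precharges=4
Acc 11: bank0 row1 -> HIT
Acc 12: bank1 row3 -> MISS (open row3); precharges=5
Acc 13: bank0 row4 -> MISS (open row4); precharges=6
Acc 14: bank0 row4 -> HIT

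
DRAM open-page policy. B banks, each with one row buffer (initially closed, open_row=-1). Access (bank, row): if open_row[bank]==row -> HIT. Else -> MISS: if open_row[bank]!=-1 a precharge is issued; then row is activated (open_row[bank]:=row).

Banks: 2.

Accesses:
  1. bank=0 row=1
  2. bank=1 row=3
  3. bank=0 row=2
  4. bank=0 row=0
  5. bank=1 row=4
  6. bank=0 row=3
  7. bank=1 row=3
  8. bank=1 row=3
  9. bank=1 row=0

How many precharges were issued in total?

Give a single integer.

Answer: 6

Derivation:
Acc 1: bank0 row1 -> MISS (open row1); precharges=0
Acc 2: bank1 row3 -> MISS (open row3); precharges=0
Acc 3: bank0 row2 -> MISS (open row2); precharges=1
Acc 4: bank0 row0 -> MISS (open row0); precharges=2
Acc 5: bank1 row4 -> MISS (open row4); precharges=3
Acc 6: bank0 row3 -> MISS (open row3); precharges=4
Acc 7: bank1 row3 -> MISS (open row3); precharges=5
Acc 8: bank1 row3 -> HIT
Acc 9: bank1 row0 -> MISS (open row0); precharges=6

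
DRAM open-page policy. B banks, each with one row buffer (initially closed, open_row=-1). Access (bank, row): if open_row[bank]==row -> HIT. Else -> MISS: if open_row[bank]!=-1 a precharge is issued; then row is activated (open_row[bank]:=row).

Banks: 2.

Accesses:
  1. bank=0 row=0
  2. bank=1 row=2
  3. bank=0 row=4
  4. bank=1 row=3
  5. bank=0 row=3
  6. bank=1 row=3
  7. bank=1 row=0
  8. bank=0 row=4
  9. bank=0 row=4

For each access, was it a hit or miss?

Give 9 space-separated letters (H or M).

Answer: M M M M M H M M H

Derivation:
Acc 1: bank0 row0 -> MISS (open row0); precharges=0
Acc 2: bank1 row2 -> MISS (open row2); precharges=0
Acc 3: bank0 row4 -> MISS (open row4); precharges=1
Acc 4: bank1 row3 -> MISS (open row3); precharges=2
Acc 5: bank0 row3 -> MISS (open row3); precharges=3
Acc 6: bank1 row3 -> HIT
Acc 7: bank1 row0 -> MISS (open row0); precharges=4
Acc 8: bank0 row4 -> MISS (open row4); precharges=5
Acc 9: bank0 row4 -> HIT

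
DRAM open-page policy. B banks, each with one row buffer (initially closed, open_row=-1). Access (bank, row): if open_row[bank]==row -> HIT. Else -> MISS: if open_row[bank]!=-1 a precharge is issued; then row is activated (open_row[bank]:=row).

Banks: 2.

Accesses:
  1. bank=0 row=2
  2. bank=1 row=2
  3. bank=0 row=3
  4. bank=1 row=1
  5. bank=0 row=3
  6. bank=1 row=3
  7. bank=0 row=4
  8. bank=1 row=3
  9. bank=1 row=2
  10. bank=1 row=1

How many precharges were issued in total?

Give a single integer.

Acc 1: bank0 row2 -> MISS (open row2); precharges=0
Acc 2: bank1 row2 -> MISS (open row2); precharges=0
Acc 3: bank0 row3 -> MISS (open row3); precharges=1
Acc 4: bank1 row1 -> MISS (open row1); precharges=2
Acc 5: bank0 row3 -> HIT
Acc 6: bank1 row3 -> MISS (open row3); precharges=3
Acc 7: bank0 row4 -> MISS (open row4); precharges=4
Acc 8: bank1 row3 -> HIT
Acc 9: bank1 row2 -> MISS (open row2); precharges=5
Acc 10: bank1 row1 -> MISS (open row1); precharges=6

Answer: 6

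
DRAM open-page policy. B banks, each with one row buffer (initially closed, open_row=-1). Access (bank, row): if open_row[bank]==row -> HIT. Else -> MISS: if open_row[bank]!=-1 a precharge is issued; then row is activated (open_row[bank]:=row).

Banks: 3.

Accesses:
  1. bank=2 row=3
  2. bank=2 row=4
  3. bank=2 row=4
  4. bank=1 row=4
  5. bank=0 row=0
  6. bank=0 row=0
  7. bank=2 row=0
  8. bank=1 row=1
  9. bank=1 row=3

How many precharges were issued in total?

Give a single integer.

Acc 1: bank2 row3 -> MISS (open row3); precharges=0
Acc 2: bank2 row4 -> MISS (open row4); precharges=1
Acc 3: bank2 row4 -> HIT
Acc 4: bank1 row4 -> MISS (open row4); precharges=1
Acc 5: bank0 row0 -> MISS (open row0); precharges=1
Acc 6: bank0 row0 -> HIT
Acc 7: bank2 row0 -> MISS (open row0); precharges=2
Acc 8: bank1 row1 -> MISS (open row1); precharges=3
Acc 9: bank1 row3 -> MISS (open row3); precharges=4

Answer: 4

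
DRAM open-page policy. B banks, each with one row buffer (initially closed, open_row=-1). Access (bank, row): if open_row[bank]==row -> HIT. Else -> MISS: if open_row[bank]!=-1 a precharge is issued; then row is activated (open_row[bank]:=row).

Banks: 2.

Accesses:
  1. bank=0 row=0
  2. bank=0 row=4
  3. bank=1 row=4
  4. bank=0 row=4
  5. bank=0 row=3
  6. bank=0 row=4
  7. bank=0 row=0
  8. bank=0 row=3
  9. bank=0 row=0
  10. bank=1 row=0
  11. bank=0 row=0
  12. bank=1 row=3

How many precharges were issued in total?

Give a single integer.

Acc 1: bank0 row0 -> MISS (open row0); precharges=0
Acc 2: bank0 row4 -> MISS (open row4); precharges=1
Acc 3: bank1 row4 -> MISS (open row4); precharges=1
Acc 4: bank0 row4 -> HIT
Acc 5: bank0 row3 -> MISS (open row3); precharges=2
Acc 6: bank0 row4 -> MISS (open row4); precharges=3
Acc 7: bank0 row0 -> MISS (open row0); precharges=4
Acc 8: bank0 row3 -> MISS (open row3); precharges=5
Acc 9: bank0 row0 -> MISS (open row0); precharges=6
Acc 10: bank1 row0 -> MISS (open row0); precharges=7
Acc 11: bank0 row0 -> HIT
Acc 12: bank1 row3 -> MISS (open row3); precharges=8

Answer: 8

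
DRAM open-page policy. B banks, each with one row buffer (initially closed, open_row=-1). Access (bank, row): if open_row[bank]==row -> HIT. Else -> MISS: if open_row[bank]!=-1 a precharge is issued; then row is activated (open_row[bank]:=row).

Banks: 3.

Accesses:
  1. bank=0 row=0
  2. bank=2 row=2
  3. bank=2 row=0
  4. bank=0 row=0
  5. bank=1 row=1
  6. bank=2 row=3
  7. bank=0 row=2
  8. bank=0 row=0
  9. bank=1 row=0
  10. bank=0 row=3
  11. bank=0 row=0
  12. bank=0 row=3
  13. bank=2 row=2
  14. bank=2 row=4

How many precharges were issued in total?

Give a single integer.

Answer: 10

Derivation:
Acc 1: bank0 row0 -> MISS (open row0); precharges=0
Acc 2: bank2 row2 -> MISS (open row2); precharges=0
Acc 3: bank2 row0 -> MISS (open row0); precharges=1
Acc 4: bank0 row0 -> HIT
Acc 5: bank1 row1 -> MISS (open row1); precharges=1
Acc 6: bank2 row3 -> MISS (open row3); precharges=2
Acc 7: bank0 row2 -> MISS (open row2); precharges=3
Acc 8: bank0 row0 -> MISS (open row0); precharges=4
Acc 9: bank1 row0 -> MISS (open row0); precharges=5
Acc 10: bank0 row3 -> MISS (open row3); precharges=6
Acc 11: bank0 row0 -> MISS (open row0); precharges=7
Acc 12: bank0 row3 -> MISS (open row3); precharges=8
Acc 13: bank2 row2 -> MISS (open row2); precharges=9
Acc 14: bank2 row4 -> MISS (open row4); precharges=10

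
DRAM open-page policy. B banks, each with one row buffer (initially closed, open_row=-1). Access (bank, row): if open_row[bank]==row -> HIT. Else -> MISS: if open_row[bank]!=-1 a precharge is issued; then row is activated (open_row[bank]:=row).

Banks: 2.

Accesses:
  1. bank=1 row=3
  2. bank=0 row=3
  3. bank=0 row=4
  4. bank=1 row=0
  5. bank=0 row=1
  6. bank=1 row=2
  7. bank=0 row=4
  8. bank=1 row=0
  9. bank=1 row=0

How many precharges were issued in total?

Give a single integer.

Acc 1: bank1 row3 -> MISS (open row3); precharges=0
Acc 2: bank0 row3 -> MISS (open row3); precharges=0
Acc 3: bank0 row4 -> MISS (open row4); precharges=1
Acc 4: bank1 row0 -> MISS (open row0); precharges=2
Acc 5: bank0 row1 -> MISS (open row1); precharges=3
Acc 6: bank1 row2 -> MISS (open row2); precharges=4
Acc 7: bank0 row4 -> MISS (open row4); precharges=5
Acc 8: bank1 row0 -> MISS (open row0); precharges=6
Acc 9: bank1 row0 -> HIT

Answer: 6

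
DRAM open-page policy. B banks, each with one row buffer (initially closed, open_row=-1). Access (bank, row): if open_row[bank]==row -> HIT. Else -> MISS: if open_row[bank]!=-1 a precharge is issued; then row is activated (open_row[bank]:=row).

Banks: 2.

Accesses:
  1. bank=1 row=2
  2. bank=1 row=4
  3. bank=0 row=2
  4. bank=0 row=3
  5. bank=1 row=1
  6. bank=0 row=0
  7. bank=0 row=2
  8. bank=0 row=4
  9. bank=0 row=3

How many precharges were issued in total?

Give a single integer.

Answer: 7

Derivation:
Acc 1: bank1 row2 -> MISS (open row2); precharges=0
Acc 2: bank1 row4 -> MISS (open row4); precharges=1
Acc 3: bank0 row2 -> MISS (open row2); precharges=1
Acc 4: bank0 row3 -> MISS (open row3); precharges=2
Acc 5: bank1 row1 -> MISS (open row1); precharges=3
Acc 6: bank0 row0 -> MISS (open row0); precharges=4
Acc 7: bank0 row2 -> MISS (open row2); precharges=5
Acc 8: bank0 row4 -> MISS (open row4); precharges=6
Acc 9: bank0 row3 -> MISS (open row3); precharges=7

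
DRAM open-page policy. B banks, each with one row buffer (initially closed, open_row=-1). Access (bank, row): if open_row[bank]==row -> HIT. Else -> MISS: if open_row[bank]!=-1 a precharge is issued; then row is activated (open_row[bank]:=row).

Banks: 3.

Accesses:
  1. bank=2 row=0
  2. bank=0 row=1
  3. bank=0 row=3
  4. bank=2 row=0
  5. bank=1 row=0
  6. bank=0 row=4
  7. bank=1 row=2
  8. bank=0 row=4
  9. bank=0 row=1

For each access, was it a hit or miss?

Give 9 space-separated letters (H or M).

Acc 1: bank2 row0 -> MISS (open row0); precharges=0
Acc 2: bank0 row1 -> MISS (open row1); precharges=0
Acc 3: bank0 row3 -> MISS (open row3); precharges=1
Acc 4: bank2 row0 -> HIT
Acc 5: bank1 row0 -> MISS (open row0); precharges=1
Acc 6: bank0 row4 -> MISS (open row4); precharges=2
Acc 7: bank1 row2 -> MISS (open row2); precharges=3
Acc 8: bank0 row4 -> HIT
Acc 9: bank0 row1 -> MISS (open row1); precharges=4

Answer: M M M H M M M H M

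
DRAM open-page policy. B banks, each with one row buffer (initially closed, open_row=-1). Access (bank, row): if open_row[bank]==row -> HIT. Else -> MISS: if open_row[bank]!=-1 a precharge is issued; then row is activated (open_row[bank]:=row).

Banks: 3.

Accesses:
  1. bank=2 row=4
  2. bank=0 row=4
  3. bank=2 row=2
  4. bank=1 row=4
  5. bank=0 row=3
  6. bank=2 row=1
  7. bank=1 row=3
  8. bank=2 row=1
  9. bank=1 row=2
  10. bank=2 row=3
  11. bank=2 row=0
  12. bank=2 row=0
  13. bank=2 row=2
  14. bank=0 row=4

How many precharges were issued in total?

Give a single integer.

Acc 1: bank2 row4 -> MISS (open row4); precharges=0
Acc 2: bank0 row4 -> MISS (open row4); precharges=0
Acc 3: bank2 row2 -> MISS (open row2); precharges=1
Acc 4: bank1 row4 -> MISS (open row4); precharges=1
Acc 5: bank0 row3 -> MISS (open row3); precharges=2
Acc 6: bank2 row1 -> MISS (open row1); precharges=3
Acc 7: bank1 row3 -> MISS (open row3); precharges=4
Acc 8: bank2 row1 -> HIT
Acc 9: bank1 row2 -> MISS (open row2); precharges=5
Acc 10: bank2 row3 -> MISS (open row3); precharges=6
Acc 11: bank2 row0 -> MISS (open row0); precharges=7
Acc 12: bank2 row0 -> HIT
Acc 13: bank2 row2 -> MISS (open row2); precharges=8
Acc 14: bank0 row4 -> MISS (open row4); precharges=9

Answer: 9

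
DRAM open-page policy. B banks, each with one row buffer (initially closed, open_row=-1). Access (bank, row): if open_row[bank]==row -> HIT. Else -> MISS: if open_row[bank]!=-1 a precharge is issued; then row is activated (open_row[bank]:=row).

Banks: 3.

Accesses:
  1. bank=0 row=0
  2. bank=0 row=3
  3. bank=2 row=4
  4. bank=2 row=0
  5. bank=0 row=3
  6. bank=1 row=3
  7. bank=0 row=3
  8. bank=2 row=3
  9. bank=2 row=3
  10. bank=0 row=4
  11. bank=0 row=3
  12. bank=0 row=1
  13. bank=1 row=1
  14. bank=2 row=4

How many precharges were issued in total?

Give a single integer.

Acc 1: bank0 row0 -> MISS (open row0); precharges=0
Acc 2: bank0 row3 -> MISS (open row3); precharges=1
Acc 3: bank2 row4 -> MISS (open row4); precharges=1
Acc 4: bank2 row0 -> MISS (open row0); precharges=2
Acc 5: bank0 row3 -> HIT
Acc 6: bank1 row3 -> MISS (open row3); precharges=2
Acc 7: bank0 row3 -> HIT
Acc 8: bank2 row3 -> MISS (open row3); precharges=3
Acc 9: bank2 row3 -> HIT
Acc 10: bank0 row4 -> MISS (open row4); precharges=4
Acc 11: bank0 row3 -> MISS (open row3); precharges=5
Acc 12: bank0 row1 -> MISS (open row1); precharges=6
Acc 13: bank1 row1 -> MISS (open row1); precharges=7
Acc 14: bank2 row4 -> MISS (open row4); precharges=8

Answer: 8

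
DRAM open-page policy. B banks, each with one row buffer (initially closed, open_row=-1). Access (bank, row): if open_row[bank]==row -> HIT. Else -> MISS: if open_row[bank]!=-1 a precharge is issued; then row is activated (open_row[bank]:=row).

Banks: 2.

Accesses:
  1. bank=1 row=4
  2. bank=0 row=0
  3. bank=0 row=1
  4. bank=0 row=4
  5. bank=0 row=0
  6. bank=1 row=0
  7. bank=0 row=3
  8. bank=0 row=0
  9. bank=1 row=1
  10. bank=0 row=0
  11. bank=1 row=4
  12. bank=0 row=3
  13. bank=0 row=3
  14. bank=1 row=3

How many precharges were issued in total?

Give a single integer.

Answer: 10

Derivation:
Acc 1: bank1 row4 -> MISS (open row4); precharges=0
Acc 2: bank0 row0 -> MISS (open row0); precharges=0
Acc 3: bank0 row1 -> MISS (open row1); precharges=1
Acc 4: bank0 row4 -> MISS (open row4); precharges=2
Acc 5: bank0 row0 -> MISS (open row0); precharges=3
Acc 6: bank1 row0 -> MISS (open row0); precharges=4
Acc 7: bank0 row3 -> MISS (open row3); precharges=5
Acc 8: bank0 row0 -> MISS (open row0); precharges=6
Acc 9: bank1 row1 -> MISS (open row1); precharges=7
Acc 10: bank0 row0 -> HIT
Acc 11: bank1 row4 -> MISS (open row4); precharges=8
Acc 12: bank0 row3 -> MISS (open row3); precharges=9
Acc 13: bank0 row3 -> HIT
Acc 14: bank1 row3 -> MISS (open row3); precharges=10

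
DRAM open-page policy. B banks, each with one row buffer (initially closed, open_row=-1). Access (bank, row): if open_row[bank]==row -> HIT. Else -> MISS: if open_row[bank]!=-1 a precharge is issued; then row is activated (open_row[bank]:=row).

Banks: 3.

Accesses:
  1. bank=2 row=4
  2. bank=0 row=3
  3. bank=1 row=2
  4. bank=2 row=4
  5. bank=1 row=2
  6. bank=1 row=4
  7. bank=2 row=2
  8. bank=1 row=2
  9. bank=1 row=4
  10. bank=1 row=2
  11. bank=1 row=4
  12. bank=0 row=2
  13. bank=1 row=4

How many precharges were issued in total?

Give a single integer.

Answer: 7

Derivation:
Acc 1: bank2 row4 -> MISS (open row4); precharges=0
Acc 2: bank0 row3 -> MISS (open row3); precharges=0
Acc 3: bank1 row2 -> MISS (open row2); precharges=0
Acc 4: bank2 row4 -> HIT
Acc 5: bank1 row2 -> HIT
Acc 6: bank1 row4 -> MISS (open row4); precharges=1
Acc 7: bank2 row2 -> MISS (open row2); precharges=2
Acc 8: bank1 row2 -> MISS (open row2); precharges=3
Acc 9: bank1 row4 -> MISS (open row4); precharges=4
Acc 10: bank1 row2 -> MISS (open row2); precharges=5
Acc 11: bank1 row4 -> MISS (open row4); precharges=6
Acc 12: bank0 row2 -> MISS (open row2); precharges=7
Acc 13: bank1 row4 -> HIT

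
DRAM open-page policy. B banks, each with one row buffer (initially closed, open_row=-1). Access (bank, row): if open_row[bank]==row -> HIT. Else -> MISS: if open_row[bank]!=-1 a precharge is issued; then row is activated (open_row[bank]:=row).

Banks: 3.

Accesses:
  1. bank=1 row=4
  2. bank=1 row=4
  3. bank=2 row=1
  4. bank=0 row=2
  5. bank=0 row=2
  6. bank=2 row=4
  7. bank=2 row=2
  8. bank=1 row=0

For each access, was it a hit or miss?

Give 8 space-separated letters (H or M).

Acc 1: bank1 row4 -> MISS (open row4); precharges=0
Acc 2: bank1 row4 -> HIT
Acc 3: bank2 row1 -> MISS (open row1); precharges=0
Acc 4: bank0 row2 -> MISS (open row2); precharges=0
Acc 5: bank0 row2 -> HIT
Acc 6: bank2 row4 -> MISS (open row4); precharges=1
Acc 7: bank2 row2 -> MISS (open row2); precharges=2
Acc 8: bank1 row0 -> MISS (open row0); precharges=3

Answer: M H M M H M M M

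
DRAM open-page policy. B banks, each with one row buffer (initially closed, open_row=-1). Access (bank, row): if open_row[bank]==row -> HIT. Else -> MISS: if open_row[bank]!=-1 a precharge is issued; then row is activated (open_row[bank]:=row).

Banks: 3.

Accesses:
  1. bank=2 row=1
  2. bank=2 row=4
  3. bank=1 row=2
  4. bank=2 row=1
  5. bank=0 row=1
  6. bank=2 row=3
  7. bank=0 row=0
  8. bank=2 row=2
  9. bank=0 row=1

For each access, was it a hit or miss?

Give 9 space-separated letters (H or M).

Answer: M M M M M M M M M

Derivation:
Acc 1: bank2 row1 -> MISS (open row1); precharges=0
Acc 2: bank2 row4 -> MISS (open row4); precharges=1
Acc 3: bank1 row2 -> MISS (open row2); precharges=1
Acc 4: bank2 row1 -> MISS (open row1); precharges=2
Acc 5: bank0 row1 -> MISS (open row1); precharges=2
Acc 6: bank2 row3 -> MISS (open row3); precharges=3
Acc 7: bank0 row0 -> MISS (open row0); precharges=4
Acc 8: bank2 row2 -> MISS (open row2); precharges=5
Acc 9: bank0 row1 -> MISS (open row1); precharges=6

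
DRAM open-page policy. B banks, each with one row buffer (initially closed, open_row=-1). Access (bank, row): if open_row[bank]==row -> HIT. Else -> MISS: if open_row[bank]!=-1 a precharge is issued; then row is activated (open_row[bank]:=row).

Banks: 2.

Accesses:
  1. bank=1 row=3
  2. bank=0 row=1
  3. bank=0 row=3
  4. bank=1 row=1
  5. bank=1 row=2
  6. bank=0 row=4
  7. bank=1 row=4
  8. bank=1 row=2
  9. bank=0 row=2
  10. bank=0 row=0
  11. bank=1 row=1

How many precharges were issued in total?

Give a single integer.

Answer: 9

Derivation:
Acc 1: bank1 row3 -> MISS (open row3); precharges=0
Acc 2: bank0 row1 -> MISS (open row1); precharges=0
Acc 3: bank0 row3 -> MISS (open row3); precharges=1
Acc 4: bank1 row1 -> MISS (open row1); precharges=2
Acc 5: bank1 row2 -> MISS (open row2); precharges=3
Acc 6: bank0 row4 -> MISS (open row4); precharges=4
Acc 7: bank1 row4 -> MISS (open row4); precharges=5
Acc 8: bank1 row2 -> MISS (open row2); precharges=6
Acc 9: bank0 row2 -> MISS (open row2); precharges=7
Acc 10: bank0 row0 -> MISS (open row0); precharges=8
Acc 11: bank1 row1 -> MISS (open row1); precharges=9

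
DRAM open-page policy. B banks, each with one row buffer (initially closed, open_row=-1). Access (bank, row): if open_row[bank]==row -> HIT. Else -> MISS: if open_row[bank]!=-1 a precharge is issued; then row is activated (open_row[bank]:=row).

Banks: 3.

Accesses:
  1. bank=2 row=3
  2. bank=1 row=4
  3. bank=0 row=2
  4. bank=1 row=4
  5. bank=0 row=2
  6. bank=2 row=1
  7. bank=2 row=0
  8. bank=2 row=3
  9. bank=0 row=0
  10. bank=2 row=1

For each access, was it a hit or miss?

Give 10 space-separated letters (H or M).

Answer: M M M H H M M M M M

Derivation:
Acc 1: bank2 row3 -> MISS (open row3); precharges=0
Acc 2: bank1 row4 -> MISS (open row4); precharges=0
Acc 3: bank0 row2 -> MISS (open row2); precharges=0
Acc 4: bank1 row4 -> HIT
Acc 5: bank0 row2 -> HIT
Acc 6: bank2 row1 -> MISS (open row1); precharges=1
Acc 7: bank2 row0 -> MISS (open row0); precharges=2
Acc 8: bank2 row3 -> MISS (open row3); precharges=3
Acc 9: bank0 row0 -> MISS (open row0); precharges=4
Acc 10: bank2 row1 -> MISS (open row1); precharges=5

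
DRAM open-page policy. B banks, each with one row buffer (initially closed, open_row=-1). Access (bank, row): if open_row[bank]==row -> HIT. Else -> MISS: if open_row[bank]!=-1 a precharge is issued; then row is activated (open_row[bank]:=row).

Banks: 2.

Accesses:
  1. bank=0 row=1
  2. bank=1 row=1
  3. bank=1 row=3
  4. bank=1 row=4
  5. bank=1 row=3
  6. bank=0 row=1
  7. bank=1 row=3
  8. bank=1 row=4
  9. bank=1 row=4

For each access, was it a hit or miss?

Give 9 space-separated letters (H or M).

Acc 1: bank0 row1 -> MISS (open row1); precharges=0
Acc 2: bank1 row1 -> MISS (open row1); precharges=0
Acc 3: bank1 row3 -> MISS (open row3); precharges=1
Acc 4: bank1 row4 -> MISS (open row4); precharges=2
Acc 5: bank1 row3 -> MISS (open row3); precharges=3
Acc 6: bank0 row1 -> HIT
Acc 7: bank1 row3 -> HIT
Acc 8: bank1 row4 -> MISS (open row4); precharges=4
Acc 9: bank1 row4 -> HIT

Answer: M M M M M H H M H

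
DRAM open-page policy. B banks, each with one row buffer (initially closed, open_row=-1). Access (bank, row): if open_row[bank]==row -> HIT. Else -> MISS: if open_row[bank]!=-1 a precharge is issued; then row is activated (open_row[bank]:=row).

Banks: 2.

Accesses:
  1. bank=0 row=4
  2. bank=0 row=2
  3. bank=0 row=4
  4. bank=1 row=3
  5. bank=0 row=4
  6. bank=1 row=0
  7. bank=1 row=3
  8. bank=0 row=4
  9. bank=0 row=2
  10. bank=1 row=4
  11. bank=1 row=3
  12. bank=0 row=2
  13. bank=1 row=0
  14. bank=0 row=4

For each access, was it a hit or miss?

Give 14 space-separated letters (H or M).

Answer: M M M M H M M H M M M H M M

Derivation:
Acc 1: bank0 row4 -> MISS (open row4); precharges=0
Acc 2: bank0 row2 -> MISS (open row2); precharges=1
Acc 3: bank0 row4 -> MISS (open row4); precharges=2
Acc 4: bank1 row3 -> MISS (open row3); precharges=2
Acc 5: bank0 row4 -> HIT
Acc 6: bank1 row0 -> MISS (open row0); precharges=3
Acc 7: bank1 row3 -> MISS (open row3); precharges=4
Acc 8: bank0 row4 -> HIT
Acc 9: bank0 row2 -> MISS (open row2); precharges=5
Acc 10: bank1 row4 -> MISS (open row4); precharges=6
Acc 11: bank1 row3 -> MISS (open row3); precharges=7
Acc 12: bank0 row2 -> HIT
Acc 13: bank1 row0 -> MISS (open row0); precharges=8
Acc 14: bank0 row4 -> MISS (open row4); precharges=9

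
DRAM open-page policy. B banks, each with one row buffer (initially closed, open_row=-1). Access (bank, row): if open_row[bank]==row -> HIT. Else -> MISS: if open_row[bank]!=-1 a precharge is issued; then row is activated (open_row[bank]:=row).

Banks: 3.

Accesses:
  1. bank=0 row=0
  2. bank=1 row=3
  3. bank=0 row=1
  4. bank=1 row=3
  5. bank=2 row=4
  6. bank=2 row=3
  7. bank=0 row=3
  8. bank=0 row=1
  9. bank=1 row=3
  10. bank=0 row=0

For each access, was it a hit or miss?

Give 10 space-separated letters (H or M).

Acc 1: bank0 row0 -> MISS (open row0); precharges=0
Acc 2: bank1 row3 -> MISS (open row3); precharges=0
Acc 3: bank0 row1 -> MISS (open row1); precharges=1
Acc 4: bank1 row3 -> HIT
Acc 5: bank2 row4 -> MISS (open row4); precharges=1
Acc 6: bank2 row3 -> MISS (open row3); precharges=2
Acc 7: bank0 row3 -> MISS (open row3); precharges=3
Acc 8: bank0 row1 -> MISS (open row1); precharges=4
Acc 9: bank1 row3 -> HIT
Acc 10: bank0 row0 -> MISS (open row0); precharges=5

Answer: M M M H M M M M H M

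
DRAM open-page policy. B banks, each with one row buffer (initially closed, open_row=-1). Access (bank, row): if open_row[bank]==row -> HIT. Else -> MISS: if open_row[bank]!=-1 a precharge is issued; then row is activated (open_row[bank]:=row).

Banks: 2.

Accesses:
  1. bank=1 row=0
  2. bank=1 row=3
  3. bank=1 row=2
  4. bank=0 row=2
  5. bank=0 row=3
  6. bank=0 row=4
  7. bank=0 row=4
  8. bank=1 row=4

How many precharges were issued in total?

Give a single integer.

Answer: 5

Derivation:
Acc 1: bank1 row0 -> MISS (open row0); precharges=0
Acc 2: bank1 row3 -> MISS (open row3); precharges=1
Acc 3: bank1 row2 -> MISS (open row2); precharges=2
Acc 4: bank0 row2 -> MISS (open row2); precharges=2
Acc 5: bank0 row3 -> MISS (open row3); precharges=3
Acc 6: bank0 row4 -> MISS (open row4); precharges=4
Acc 7: bank0 row4 -> HIT
Acc 8: bank1 row4 -> MISS (open row4); precharges=5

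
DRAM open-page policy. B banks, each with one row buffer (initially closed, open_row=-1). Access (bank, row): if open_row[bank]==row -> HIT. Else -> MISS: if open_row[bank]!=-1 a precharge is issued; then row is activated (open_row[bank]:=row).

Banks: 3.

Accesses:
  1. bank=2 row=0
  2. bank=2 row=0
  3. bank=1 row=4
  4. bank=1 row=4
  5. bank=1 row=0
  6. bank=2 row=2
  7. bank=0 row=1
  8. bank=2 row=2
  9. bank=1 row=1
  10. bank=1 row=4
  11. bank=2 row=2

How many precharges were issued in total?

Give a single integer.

Acc 1: bank2 row0 -> MISS (open row0); precharges=0
Acc 2: bank2 row0 -> HIT
Acc 3: bank1 row4 -> MISS (open row4); precharges=0
Acc 4: bank1 row4 -> HIT
Acc 5: bank1 row0 -> MISS (open row0); precharges=1
Acc 6: bank2 row2 -> MISS (open row2); precharges=2
Acc 7: bank0 row1 -> MISS (open row1); precharges=2
Acc 8: bank2 row2 -> HIT
Acc 9: bank1 row1 -> MISS (open row1); precharges=3
Acc 10: bank1 row4 -> MISS (open row4); precharges=4
Acc 11: bank2 row2 -> HIT

Answer: 4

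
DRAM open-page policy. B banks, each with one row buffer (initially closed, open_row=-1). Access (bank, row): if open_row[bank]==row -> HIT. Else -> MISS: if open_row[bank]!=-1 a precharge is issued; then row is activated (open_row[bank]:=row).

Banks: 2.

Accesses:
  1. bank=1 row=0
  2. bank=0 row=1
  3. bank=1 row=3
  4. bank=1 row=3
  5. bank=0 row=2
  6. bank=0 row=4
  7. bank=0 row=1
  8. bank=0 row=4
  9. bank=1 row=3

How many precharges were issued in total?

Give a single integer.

Acc 1: bank1 row0 -> MISS (open row0); precharges=0
Acc 2: bank0 row1 -> MISS (open row1); precharges=0
Acc 3: bank1 row3 -> MISS (open row3); precharges=1
Acc 4: bank1 row3 -> HIT
Acc 5: bank0 row2 -> MISS (open row2); precharges=2
Acc 6: bank0 row4 -> MISS (open row4); precharges=3
Acc 7: bank0 row1 -> MISS (open row1); precharges=4
Acc 8: bank0 row4 -> MISS (open row4); precharges=5
Acc 9: bank1 row3 -> HIT

Answer: 5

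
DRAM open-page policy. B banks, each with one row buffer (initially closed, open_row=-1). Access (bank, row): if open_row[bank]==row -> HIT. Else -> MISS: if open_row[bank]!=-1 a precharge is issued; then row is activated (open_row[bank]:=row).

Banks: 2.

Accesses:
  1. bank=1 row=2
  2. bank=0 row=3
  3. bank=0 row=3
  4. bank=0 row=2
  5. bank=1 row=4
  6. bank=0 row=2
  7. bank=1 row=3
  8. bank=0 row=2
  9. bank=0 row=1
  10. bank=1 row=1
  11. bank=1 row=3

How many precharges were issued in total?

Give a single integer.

Acc 1: bank1 row2 -> MISS (open row2); precharges=0
Acc 2: bank0 row3 -> MISS (open row3); precharges=0
Acc 3: bank0 row3 -> HIT
Acc 4: bank0 row2 -> MISS (open row2); precharges=1
Acc 5: bank1 row4 -> MISS (open row4); precharges=2
Acc 6: bank0 row2 -> HIT
Acc 7: bank1 row3 -> MISS (open row3); precharges=3
Acc 8: bank0 row2 -> HIT
Acc 9: bank0 row1 -> MISS (open row1); precharges=4
Acc 10: bank1 row1 -> MISS (open row1); precharges=5
Acc 11: bank1 row3 -> MISS (open row3); precharges=6

Answer: 6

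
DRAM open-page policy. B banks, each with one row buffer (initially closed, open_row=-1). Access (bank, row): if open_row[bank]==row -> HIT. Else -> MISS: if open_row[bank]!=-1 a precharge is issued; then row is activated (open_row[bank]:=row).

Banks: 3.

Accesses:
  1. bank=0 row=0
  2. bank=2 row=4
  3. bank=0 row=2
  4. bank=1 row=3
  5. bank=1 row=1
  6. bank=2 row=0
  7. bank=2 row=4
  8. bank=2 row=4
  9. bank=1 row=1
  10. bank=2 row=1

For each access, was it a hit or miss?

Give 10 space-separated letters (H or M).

Answer: M M M M M M M H H M

Derivation:
Acc 1: bank0 row0 -> MISS (open row0); precharges=0
Acc 2: bank2 row4 -> MISS (open row4); precharges=0
Acc 3: bank0 row2 -> MISS (open row2); precharges=1
Acc 4: bank1 row3 -> MISS (open row3); precharges=1
Acc 5: bank1 row1 -> MISS (open row1); precharges=2
Acc 6: bank2 row0 -> MISS (open row0); precharges=3
Acc 7: bank2 row4 -> MISS (open row4); precharges=4
Acc 8: bank2 row4 -> HIT
Acc 9: bank1 row1 -> HIT
Acc 10: bank2 row1 -> MISS (open row1); precharges=5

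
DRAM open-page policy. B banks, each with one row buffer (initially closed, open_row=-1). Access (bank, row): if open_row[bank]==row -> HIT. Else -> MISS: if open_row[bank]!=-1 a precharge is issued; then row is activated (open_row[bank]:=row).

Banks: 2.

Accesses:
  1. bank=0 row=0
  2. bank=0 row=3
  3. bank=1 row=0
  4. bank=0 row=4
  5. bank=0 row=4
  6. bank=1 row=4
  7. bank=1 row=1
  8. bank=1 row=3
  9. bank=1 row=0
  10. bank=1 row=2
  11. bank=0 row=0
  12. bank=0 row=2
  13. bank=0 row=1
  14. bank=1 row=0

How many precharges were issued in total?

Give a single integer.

Answer: 11

Derivation:
Acc 1: bank0 row0 -> MISS (open row0); precharges=0
Acc 2: bank0 row3 -> MISS (open row3); precharges=1
Acc 3: bank1 row0 -> MISS (open row0); precharges=1
Acc 4: bank0 row4 -> MISS (open row4); precharges=2
Acc 5: bank0 row4 -> HIT
Acc 6: bank1 row4 -> MISS (open row4); precharges=3
Acc 7: bank1 row1 -> MISS (open row1); precharges=4
Acc 8: bank1 row3 -> MISS (open row3); precharges=5
Acc 9: bank1 row0 -> MISS (open row0); precharges=6
Acc 10: bank1 row2 -> MISS (open row2); precharges=7
Acc 11: bank0 row0 -> MISS (open row0); precharges=8
Acc 12: bank0 row2 -> MISS (open row2); precharges=9
Acc 13: bank0 row1 -> MISS (open row1); precharges=10
Acc 14: bank1 row0 -> MISS (open row0); precharges=11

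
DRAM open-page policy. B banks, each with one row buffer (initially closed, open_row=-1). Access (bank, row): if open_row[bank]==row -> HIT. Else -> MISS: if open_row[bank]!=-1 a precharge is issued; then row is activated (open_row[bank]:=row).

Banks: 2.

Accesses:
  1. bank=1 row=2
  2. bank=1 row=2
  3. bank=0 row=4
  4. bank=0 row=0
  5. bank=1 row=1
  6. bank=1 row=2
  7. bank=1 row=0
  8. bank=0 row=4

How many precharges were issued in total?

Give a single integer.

Acc 1: bank1 row2 -> MISS (open row2); precharges=0
Acc 2: bank1 row2 -> HIT
Acc 3: bank0 row4 -> MISS (open row4); precharges=0
Acc 4: bank0 row0 -> MISS (open row0); precharges=1
Acc 5: bank1 row1 -> MISS (open row1); precharges=2
Acc 6: bank1 row2 -> MISS (open row2); precharges=3
Acc 7: bank1 row0 -> MISS (open row0); precharges=4
Acc 8: bank0 row4 -> MISS (open row4); precharges=5

Answer: 5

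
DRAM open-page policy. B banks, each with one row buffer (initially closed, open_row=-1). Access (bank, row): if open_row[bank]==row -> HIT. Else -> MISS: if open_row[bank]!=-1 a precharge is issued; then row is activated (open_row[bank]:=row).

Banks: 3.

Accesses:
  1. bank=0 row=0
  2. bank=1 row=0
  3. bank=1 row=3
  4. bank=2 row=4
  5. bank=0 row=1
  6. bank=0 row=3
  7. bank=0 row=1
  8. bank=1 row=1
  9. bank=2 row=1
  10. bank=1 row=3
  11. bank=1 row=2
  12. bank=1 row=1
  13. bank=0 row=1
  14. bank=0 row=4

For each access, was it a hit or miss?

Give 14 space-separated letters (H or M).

Answer: M M M M M M M M M M M M H M

Derivation:
Acc 1: bank0 row0 -> MISS (open row0); precharges=0
Acc 2: bank1 row0 -> MISS (open row0); precharges=0
Acc 3: bank1 row3 -> MISS (open row3); precharges=1
Acc 4: bank2 row4 -> MISS (open row4); precharges=1
Acc 5: bank0 row1 -> MISS (open row1); precharges=2
Acc 6: bank0 row3 -> MISS (open row3); precharges=3
Acc 7: bank0 row1 -> MISS (open row1); precharges=4
Acc 8: bank1 row1 -> MISS (open row1); precharges=5
Acc 9: bank2 row1 -> MISS (open row1); precharges=6
Acc 10: bank1 row3 -> MISS (open row3); precharges=7
Acc 11: bank1 row2 -> MISS (open row2); precharges=8
Acc 12: bank1 row1 -> MISS (open row1); precharges=9
Acc 13: bank0 row1 -> HIT
Acc 14: bank0 row4 -> MISS (open row4); precharges=10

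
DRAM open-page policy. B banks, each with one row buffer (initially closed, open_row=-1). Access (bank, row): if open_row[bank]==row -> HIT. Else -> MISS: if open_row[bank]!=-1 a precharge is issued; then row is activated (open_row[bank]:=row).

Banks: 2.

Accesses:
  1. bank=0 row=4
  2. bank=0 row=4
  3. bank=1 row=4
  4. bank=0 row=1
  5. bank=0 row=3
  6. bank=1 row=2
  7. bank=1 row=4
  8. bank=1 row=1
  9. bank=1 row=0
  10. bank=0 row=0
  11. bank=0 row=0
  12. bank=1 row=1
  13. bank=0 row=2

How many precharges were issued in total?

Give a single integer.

Acc 1: bank0 row4 -> MISS (open row4); precharges=0
Acc 2: bank0 row4 -> HIT
Acc 3: bank1 row4 -> MISS (open row4); precharges=0
Acc 4: bank0 row1 -> MISS (open row1); precharges=1
Acc 5: bank0 row3 -> MISS (open row3); precharges=2
Acc 6: bank1 row2 -> MISS (open row2); precharges=3
Acc 7: bank1 row4 -> MISS (open row4); precharges=4
Acc 8: bank1 row1 -> MISS (open row1); precharges=5
Acc 9: bank1 row0 -> MISS (open row0); precharges=6
Acc 10: bank0 row0 -> MISS (open row0); precharges=7
Acc 11: bank0 row0 -> HIT
Acc 12: bank1 row1 -> MISS (open row1); precharges=8
Acc 13: bank0 row2 -> MISS (open row2); precharges=9

Answer: 9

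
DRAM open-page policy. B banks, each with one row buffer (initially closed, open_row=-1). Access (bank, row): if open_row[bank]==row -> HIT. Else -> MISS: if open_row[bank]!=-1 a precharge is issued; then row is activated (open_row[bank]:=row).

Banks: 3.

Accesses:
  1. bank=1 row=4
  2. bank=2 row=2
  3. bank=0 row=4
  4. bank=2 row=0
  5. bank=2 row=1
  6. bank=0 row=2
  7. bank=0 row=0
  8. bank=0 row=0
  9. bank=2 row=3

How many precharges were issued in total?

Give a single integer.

Answer: 5

Derivation:
Acc 1: bank1 row4 -> MISS (open row4); precharges=0
Acc 2: bank2 row2 -> MISS (open row2); precharges=0
Acc 3: bank0 row4 -> MISS (open row4); precharges=0
Acc 4: bank2 row0 -> MISS (open row0); precharges=1
Acc 5: bank2 row1 -> MISS (open row1); precharges=2
Acc 6: bank0 row2 -> MISS (open row2); precharges=3
Acc 7: bank0 row0 -> MISS (open row0); precharges=4
Acc 8: bank0 row0 -> HIT
Acc 9: bank2 row3 -> MISS (open row3); precharges=5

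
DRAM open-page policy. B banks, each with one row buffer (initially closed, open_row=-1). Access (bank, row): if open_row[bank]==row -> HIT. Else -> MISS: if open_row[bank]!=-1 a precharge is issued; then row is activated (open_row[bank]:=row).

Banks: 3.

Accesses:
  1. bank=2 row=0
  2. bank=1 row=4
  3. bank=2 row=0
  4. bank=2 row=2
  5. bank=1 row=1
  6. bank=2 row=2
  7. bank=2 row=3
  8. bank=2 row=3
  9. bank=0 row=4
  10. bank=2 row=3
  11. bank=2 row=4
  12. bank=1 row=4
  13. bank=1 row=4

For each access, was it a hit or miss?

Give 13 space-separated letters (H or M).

Acc 1: bank2 row0 -> MISS (open row0); precharges=0
Acc 2: bank1 row4 -> MISS (open row4); precharges=0
Acc 3: bank2 row0 -> HIT
Acc 4: bank2 row2 -> MISS (open row2); precharges=1
Acc 5: bank1 row1 -> MISS (open row1); precharges=2
Acc 6: bank2 row2 -> HIT
Acc 7: bank2 row3 -> MISS (open row3); precharges=3
Acc 8: bank2 row3 -> HIT
Acc 9: bank0 row4 -> MISS (open row4); precharges=3
Acc 10: bank2 row3 -> HIT
Acc 11: bank2 row4 -> MISS (open row4); precharges=4
Acc 12: bank1 row4 -> MISS (open row4); precharges=5
Acc 13: bank1 row4 -> HIT

Answer: M M H M M H M H M H M M H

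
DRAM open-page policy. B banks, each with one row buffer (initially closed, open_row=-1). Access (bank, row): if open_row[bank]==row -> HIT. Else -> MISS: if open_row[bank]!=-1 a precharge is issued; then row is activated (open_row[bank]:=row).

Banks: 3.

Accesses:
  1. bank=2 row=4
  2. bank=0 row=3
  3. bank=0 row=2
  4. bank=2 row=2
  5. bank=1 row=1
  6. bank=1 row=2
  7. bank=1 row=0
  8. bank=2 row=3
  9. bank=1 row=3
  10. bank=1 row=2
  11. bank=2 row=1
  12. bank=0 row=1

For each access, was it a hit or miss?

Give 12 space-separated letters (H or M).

Acc 1: bank2 row4 -> MISS (open row4); precharges=0
Acc 2: bank0 row3 -> MISS (open row3); precharges=0
Acc 3: bank0 row2 -> MISS (open row2); precharges=1
Acc 4: bank2 row2 -> MISS (open row2); precharges=2
Acc 5: bank1 row1 -> MISS (open row1); precharges=2
Acc 6: bank1 row2 -> MISS (open row2); precharges=3
Acc 7: bank1 row0 -> MISS (open row0); precharges=4
Acc 8: bank2 row3 -> MISS (open row3); precharges=5
Acc 9: bank1 row3 -> MISS (open row3); precharges=6
Acc 10: bank1 row2 -> MISS (open row2); precharges=7
Acc 11: bank2 row1 -> MISS (open row1); precharges=8
Acc 12: bank0 row1 -> MISS (open row1); precharges=9

Answer: M M M M M M M M M M M M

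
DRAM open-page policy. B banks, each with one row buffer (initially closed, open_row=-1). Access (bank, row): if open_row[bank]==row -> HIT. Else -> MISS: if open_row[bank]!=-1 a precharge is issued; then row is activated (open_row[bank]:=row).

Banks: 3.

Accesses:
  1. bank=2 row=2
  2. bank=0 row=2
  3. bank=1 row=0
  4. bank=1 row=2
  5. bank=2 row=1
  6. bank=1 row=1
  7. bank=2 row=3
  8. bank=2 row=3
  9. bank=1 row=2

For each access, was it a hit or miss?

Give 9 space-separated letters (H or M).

Answer: M M M M M M M H M

Derivation:
Acc 1: bank2 row2 -> MISS (open row2); precharges=0
Acc 2: bank0 row2 -> MISS (open row2); precharges=0
Acc 3: bank1 row0 -> MISS (open row0); precharges=0
Acc 4: bank1 row2 -> MISS (open row2); precharges=1
Acc 5: bank2 row1 -> MISS (open row1); precharges=2
Acc 6: bank1 row1 -> MISS (open row1); precharges=3
Acc 7: bank2 row3 -> MISS (open row3); precharges=4
Acc 8: bank2 row3 -> HIT
Acc 9: bank1 row2 -> MISS (open row2); precharges=5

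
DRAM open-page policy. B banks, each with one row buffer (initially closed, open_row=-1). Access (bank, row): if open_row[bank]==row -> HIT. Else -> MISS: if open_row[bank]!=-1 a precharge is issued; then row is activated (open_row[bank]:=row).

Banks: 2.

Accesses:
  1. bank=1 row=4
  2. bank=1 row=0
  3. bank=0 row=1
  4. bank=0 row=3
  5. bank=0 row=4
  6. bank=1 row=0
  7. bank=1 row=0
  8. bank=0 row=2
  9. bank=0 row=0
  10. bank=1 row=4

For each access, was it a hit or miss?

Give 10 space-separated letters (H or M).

Answer: M M M M M H H M M M

Derivation:
Acc 1: bank1 row4 -> MISS (open row4); precharges=0
Acc 2: bank1 row0 -> MISS (open row0); precharges=1
Acc 3: bank0 row1 -> MISS (open row1); precharges=1
Acc 4: bank0 row3 -> MISS (open row3); precharges=2
Acc 5: bank0 row4 -> MISS (open row4); precharges=3
Acc 6: bank1 row0 -> HIT
Acc 7: bank1 row0 -> HIT
Acc 8: bank0 row2 -> MISS (open row2); precharges=4
Acc 9: bank0 row0 -> MISS (open row0); precharges=5
Acc 10: bank1 row4 -> MISS (open row4); precharges=6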